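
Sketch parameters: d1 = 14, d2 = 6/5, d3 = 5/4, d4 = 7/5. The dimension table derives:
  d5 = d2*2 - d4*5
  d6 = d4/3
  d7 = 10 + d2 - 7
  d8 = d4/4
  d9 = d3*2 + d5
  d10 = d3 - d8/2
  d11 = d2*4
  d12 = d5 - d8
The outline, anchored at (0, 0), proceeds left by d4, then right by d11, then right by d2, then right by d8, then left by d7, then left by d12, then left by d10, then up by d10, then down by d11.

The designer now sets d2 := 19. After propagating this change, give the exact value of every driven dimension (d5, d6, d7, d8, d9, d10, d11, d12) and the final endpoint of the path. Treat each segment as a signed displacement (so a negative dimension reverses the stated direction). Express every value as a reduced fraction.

Apply edit: d2 := 19
  d5 = d2*2 - d4*5 = 31
  d6 = d4/3 = 7/15
  d7 = 10 + d2 - 7 = 22
  d8 = d4/4 = 7/20
  d9 = d3*2 + d5 = 67/2
  d10 = d3 - d8/2 = 43/40
  d11 = d2*4 = 76
  d12 = d5 - d8 = 613/20
Walk from origin (0, 0):
  seg 1: left by d4 = 7/5 → (-7/5, 0)
  seg 2: right by d11 = 76 → (373/5, 0)
  seg 3: right by d2 = 19 → (468/5, 0)
  seg 4: right by d8 = 7/20 → (1879/20, 0)
  seg 5: left by d7 = 22 → (1439/20, 0)
  seg 6: left by d12 = 613/20 → (413/10, 0)
  seg 7: left by d10 = 43/40 → (1609/40, 0)
  seg 8: up by d10 = 43/40 → (1609/40, 43/40)
  seg 9: down by d11 = 76 → (1609/40, -2997/40)

d5 = 31
d6 = 7/15
d7 = 22
d8 = 7/20
d9 = 67/2
d10 = 43/40
d11 = 76
d12 = 613/20
endpoint = (1609/40, -2997/40)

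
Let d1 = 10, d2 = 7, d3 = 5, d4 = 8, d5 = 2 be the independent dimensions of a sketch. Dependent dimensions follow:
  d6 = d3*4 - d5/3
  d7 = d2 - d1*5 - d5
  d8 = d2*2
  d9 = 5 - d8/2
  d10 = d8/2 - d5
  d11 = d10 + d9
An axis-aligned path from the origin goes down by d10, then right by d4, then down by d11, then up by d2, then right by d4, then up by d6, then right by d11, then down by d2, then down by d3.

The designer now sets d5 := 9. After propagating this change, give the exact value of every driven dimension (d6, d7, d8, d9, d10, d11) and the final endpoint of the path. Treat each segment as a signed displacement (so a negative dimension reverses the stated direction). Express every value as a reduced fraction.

d6 = 17
d7 = -52
d8 = 14
d9 = -2
d10 = -2
d11 = -4
endpoint = (12, 18)

Apply edit: d5 := 9
  d6 = d3*4 - d5/3 = 17
  d7 = d2 - d1*5 - d5 = -52
  d8 = d2*2 = 14
  d9 = 5 - d8/2 = -2
  d10 = d8/2 - d5 = -2
  d11 = d10 + d9 = -4
Walk from origin (0, 0):
  seg 1: down by d10 = -2 → (0, 2)
  seg 2: right by d4 = 8 → (8, 2)
  seg 3: down by d11 = -4 → (8, 6)
  seg 4: up by d2 = 7 → (8, 13)
  seg 5: right by d4 = 8 → (16, 13)
  seg 6: up by d6 = 17 → (16, 30)
  seg 7: right by d11 = -4 → (12, 30)
  seg 8: down by d2 = 7 → (12, 23)
  seg 9: down by d3 = 5 → (12, 18)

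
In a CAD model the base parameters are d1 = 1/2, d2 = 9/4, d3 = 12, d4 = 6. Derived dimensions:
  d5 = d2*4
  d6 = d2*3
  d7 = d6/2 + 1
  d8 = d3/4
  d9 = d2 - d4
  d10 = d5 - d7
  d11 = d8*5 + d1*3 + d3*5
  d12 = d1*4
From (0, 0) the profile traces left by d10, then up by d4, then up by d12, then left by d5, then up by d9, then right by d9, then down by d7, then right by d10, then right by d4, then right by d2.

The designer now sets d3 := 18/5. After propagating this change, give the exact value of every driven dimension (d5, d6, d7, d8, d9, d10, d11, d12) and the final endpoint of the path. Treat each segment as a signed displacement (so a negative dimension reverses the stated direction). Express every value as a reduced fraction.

d5 = 9
d6 = 27/4
d7 = 35/8
d8 = 9/10
d9 = -15/4
d10 = 37/8
d11 = 24
d12 = 2
endpoint = (-9/2, -1/8)

Apply edit: d3 := 18/5
  d5 = d2*4 = 9
  d6 = d2*3 = 27/4
  d7 = d6/2 + 1 = 35/8
  d8 = d3/4 = 9/10
  d9 = d2 - d4 = -15/4
  d10 = d5 - d7 = 37/8
  d11 = d8*5 + d1*3 + d3*5 = 24
  d12 = d1*4 = 2
Walk from origin (0, 0):
  seg 1: left by d10 = 37/8 → (-37/8, 0)
  seg 2: up by d4 = 6 → (-37/8, 6)
  seg 3: up by d12 = 2 → (-37/8, 8)
  seg 4: left by d5 = 9 → (-109/8, 8)
  seg 5: up by d9 = -15/4 → (-109/8, 17/4)
  seg 6: right by d9 = -15/4 → (-139/8, 17/4)
  seg 7: down by d7 = 35/8 → (-139/8, -1/8)
  seg 8: right by d10 = 37/8 → (-51/4, -1/8)
  seg 9: right by d4 = 6 → (-27/4, -1/8)
  seg 10: right by d2 = 9/4 → (-9/2, -1/8)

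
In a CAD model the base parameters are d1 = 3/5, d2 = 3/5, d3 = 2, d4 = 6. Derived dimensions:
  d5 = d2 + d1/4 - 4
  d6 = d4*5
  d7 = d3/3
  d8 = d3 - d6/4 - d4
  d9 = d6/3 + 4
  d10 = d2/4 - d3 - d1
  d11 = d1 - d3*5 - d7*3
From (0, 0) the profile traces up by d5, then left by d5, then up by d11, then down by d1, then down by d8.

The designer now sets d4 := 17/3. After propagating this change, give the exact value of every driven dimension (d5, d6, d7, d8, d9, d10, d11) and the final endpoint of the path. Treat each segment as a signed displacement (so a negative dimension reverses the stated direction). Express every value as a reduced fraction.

Apply edit: d4 := 17/3
  d5 = d2 + d1/4 - 4 = -13/4
  d6 = d4*5 = 85/3
  d7 = d3/3 = 2/3
  d8 = d3 - d6/4 - d4 = -43/4
  d9 = d6/3 + 4 = 121/9
  d10 = d2/4 - d3 - d1 = -49/20
  d11 = d1 - d3*5 - d7*3 = -57/5
Walk from origin (0, 0):
  seg 1: up by d5 = -13/4 → (0, -13/4)
  seg 2: left by d5 = -13/4 → (13/4, -13/4)
  seg 3: up by d11 = -57/5 → (13/4, -293/20)
  seg 4: down by d1 = 3/5 → (13/4, -61/4)
  seg 5: down by d8 = -43/4 → (13/4, -9/2)

d5 = -13/4
d6 = 85/3
d7 = 2/3
d8 = -43/4
d9 = 121/9
d10 = -49/20
d11 = -57/5
endpoint = (13/4, -9/2)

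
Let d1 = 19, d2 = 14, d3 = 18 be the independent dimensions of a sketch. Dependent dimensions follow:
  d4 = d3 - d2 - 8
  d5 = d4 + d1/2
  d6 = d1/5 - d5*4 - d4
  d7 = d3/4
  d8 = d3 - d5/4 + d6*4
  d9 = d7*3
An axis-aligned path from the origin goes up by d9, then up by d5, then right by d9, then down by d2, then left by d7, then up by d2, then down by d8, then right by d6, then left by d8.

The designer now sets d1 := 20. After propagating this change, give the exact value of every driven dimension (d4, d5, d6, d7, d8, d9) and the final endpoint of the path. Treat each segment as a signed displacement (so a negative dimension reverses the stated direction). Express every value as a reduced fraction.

d4 = -4
d5 = 6
d6 = -16
d7 = 9/2
d8 = -95/2
d9 = 27/2
endpoint = (81/2, 67)

Apply edit: d1 := 20
  d4 = d3 - d2 - 8 = -4
  d5 = d4 + d1/2 = 6
  d6 = d1/5 - d5*4 - d4 = -16
  d7 = d3/4 = 9/2
  d8 = d3 - d5/4 + d6*4 = -95/2
  d9 = d7*3 = 27/2
Walk from origin (0, 0):
  seg 1: up by d9 = 27/2 → (0, 27/2)
  seg 2: up by d5 = 6 → (0, 39/2)
  seg 3: right by d9 = 27/2 → (27/2, 39/2)
  seg 4: down by d2 = 14 → (27/2, 11/2)
  seg 5: left by d7 = 9/2 → (9, 11/2)
  seg 6: up by d2 = 14 → (9, 39/2)
  seg 7: down by d8 = -95/2 → (9, 67)
  seg 8: right by d6 = -16 → (-7, 67)
  seg 9: left by d8 = -95/2 → (81/2, 67)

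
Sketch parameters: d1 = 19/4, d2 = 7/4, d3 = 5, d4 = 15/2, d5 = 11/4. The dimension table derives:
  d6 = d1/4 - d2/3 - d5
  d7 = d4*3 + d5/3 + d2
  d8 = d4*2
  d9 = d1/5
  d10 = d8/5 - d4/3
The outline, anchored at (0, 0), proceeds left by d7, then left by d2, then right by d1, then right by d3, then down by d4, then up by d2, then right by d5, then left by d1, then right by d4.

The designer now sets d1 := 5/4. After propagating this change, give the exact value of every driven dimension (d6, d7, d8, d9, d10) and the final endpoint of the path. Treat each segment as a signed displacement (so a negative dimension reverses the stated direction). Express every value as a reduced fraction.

Apply edit: d1 := 5/4
  d6 = d1/4 - d2/3 - d5 = -145/48
  d7 = d4*3 + d5/3 + d2 = 151/6
  d8 = d4*2 = 15
  d9 = d1/5 = 1/4
  d10 = d8/5 - d4/3 = 1/2
Walk from origin (0, 0):
  seg 1: left by d7 = 151/6 → (-151/6, 0)
  seg 2: left by d2 = 7/4 → (-323/12, 0)
  seg 3: right by d1 = 5/4 → (-77/3, 0)
  seg 4: right by d3 = 5 → (-62/3, 0)
  seg 5: down by d4 = 15/2 → (-62/3, -15/2)
  seg 6: up by d2 = 7/4 → (-62/3, -23/4)
  seg 7: right by d5 = 11/4 → (-215/12, -23/4)
  seg 8: left by d1 = 5/4 → (-115/6, -23/4)
  seg 9: right by d4 = 15/2 → (-35/3, -23/4)

d6 = -145/48
d7 = 151/6
d8 = 15
d9 = 1/4
d10 = 1/2
endpoint = (-35/3, -23/4)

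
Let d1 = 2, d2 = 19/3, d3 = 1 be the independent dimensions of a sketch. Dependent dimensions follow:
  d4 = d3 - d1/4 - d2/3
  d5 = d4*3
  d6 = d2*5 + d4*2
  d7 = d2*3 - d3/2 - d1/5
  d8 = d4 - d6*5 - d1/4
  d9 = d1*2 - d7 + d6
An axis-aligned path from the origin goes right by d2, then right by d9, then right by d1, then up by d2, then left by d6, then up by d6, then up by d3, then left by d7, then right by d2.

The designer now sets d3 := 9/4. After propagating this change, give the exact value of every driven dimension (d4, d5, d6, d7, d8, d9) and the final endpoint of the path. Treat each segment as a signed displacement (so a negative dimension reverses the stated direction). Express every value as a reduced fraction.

d4 = -13/36
d5 = -13/12
d6 = 557/18
d7 = 699/40
d8 = -1867/12
d9 = 6289/360
endpoint = (-977/60, 1423/36)

Apply edit: d3 := 9/4
  d4 = d3 - d1/4 - d2/3 = -13/36
  d5 = d4*3 = -13/12
  d6 = d2*5 + d4*2 = 557/18
  d7 = d2*3 - d3/2 - d1/5 = 699/40
  d8 = d4 - d6*5 - d1/4 = -1867/12
  d9 = d1*2 - d7 + d6 = 6289/360
Walk from origin (0, 0):
  seg 1: right by d2 = 19/3 → (19/3, 0)
  seg 2: right by d9 = 6289/360 → (8569/360, 0)
  seg 3: right by d1 = 2 → (9289/360, 0)
  seg 4: up by d2 = 19/3 → (9289/360, 19/3)
  seg 5: left by d6 = 557/18 → (-617/120, 19/3)
  seg 6: up by d6 = 557/18 → (-617/120, 671/18)
  seg 7: up by d3 = 9/4 → (-617/120, 1423/36)
  seg 8: left by d7 = 699/40 → (-1357/60, 1423/36)
  seg 9: right by d2 = 19/3 → (-977/60, 1423/36)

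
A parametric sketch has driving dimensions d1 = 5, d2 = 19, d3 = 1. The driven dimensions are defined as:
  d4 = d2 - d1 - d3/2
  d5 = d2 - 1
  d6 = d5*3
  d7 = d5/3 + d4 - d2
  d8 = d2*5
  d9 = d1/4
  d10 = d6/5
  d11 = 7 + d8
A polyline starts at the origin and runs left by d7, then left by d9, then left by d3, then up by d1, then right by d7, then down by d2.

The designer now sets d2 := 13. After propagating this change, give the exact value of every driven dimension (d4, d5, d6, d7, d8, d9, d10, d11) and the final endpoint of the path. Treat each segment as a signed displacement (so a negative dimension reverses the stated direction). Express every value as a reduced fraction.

Apply edit: d2 := 13
  d4 = d2 - d1 - d3/2 = 15/2
  d5 = d2 - 1 = 12
  d6 = d5*3 = 36
  d7 = d5/3 + d4 - d2 = -3/2
  d8 = d2*5 = 65
  d9 = d1/4 = 5/4
  d10 = d6/5 = 36/5
  d11 = 7 + d8 = 72
Walk from origin (0, 0):
  seg 1: left by d7 = -3/2 → (3/2, 0)
  seg 2: left by d9 = 5/4 → (1/4, 0)
  seg 3: left by d3 = 1 → (-3/4, 0)
  seg 4: up by d1 = 5 → (-3/4, 5)
  seg 5: right by d7 = -3/2 → (-9/4, 5)
  seg 6: down by d2 = 13 → (-9/4, -8)

d4 = 15/2
d5 = 12
d6 = 36
d7 = -3/2
d8 = 65
d9 = 5/4
d10 = 36/5
d11 = 72
endpoint = (-9/4, -8)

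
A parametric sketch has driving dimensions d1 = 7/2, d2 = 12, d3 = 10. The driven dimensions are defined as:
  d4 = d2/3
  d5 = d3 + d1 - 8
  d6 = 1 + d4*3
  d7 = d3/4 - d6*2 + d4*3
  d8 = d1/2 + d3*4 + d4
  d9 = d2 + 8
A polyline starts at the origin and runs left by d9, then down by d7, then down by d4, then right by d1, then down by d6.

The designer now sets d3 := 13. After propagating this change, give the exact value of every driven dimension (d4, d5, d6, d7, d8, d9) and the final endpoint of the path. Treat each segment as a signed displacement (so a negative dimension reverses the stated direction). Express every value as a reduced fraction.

d4 = 4
d5 = 17/2
d6 = 13
d7 = -43/4
d8 = 231/4
d9 = 20
endpoint = (-33/2, -25/4)

Apply edit: d3 := 13
  d4 = d2/3 = 4
  d5 = d3 + d1 - 8 = 17/2
  d6 = 1 + d4*3 = 13
  d7 = d3/4 - d6*2 + d4*3 = -43/4
  d8 = d1/2 + d3*4 + d4 = 231/4
  d9 = d2 + 8 = 20
Walk from origin (0, 0):
  seg 1: left by d9 = 20 → (-20, 0)
  seg 2: down by d7 = -43/4 → (-20, 43/4)
  seg 3: down by d4 = 4 → (-20, 27/4)
  seg 4: right by d1 = 7/2 → (-33/2, 27/4)
  seg 5: down by d6 = 13 → (-33/2, -25/4)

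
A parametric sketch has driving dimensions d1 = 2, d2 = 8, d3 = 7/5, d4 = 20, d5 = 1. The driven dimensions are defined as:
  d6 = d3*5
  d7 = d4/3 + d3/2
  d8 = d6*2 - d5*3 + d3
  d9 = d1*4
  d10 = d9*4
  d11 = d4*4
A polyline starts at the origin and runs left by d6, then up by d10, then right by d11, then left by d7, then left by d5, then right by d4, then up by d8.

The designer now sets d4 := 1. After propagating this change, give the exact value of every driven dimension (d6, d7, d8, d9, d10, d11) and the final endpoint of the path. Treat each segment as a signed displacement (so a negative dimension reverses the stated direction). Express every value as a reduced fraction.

d6 = 7
d7 = 31/30
d8 = 62/5
d9 = 8
d10 = 32
d11 = 4
endpoint = (-121/30, 222/5)

Apply edit: d4 := 1
  d6 = d3*5 = 7
  d7 = d4/3 + d3/2 = 31/30
  d8 = d6*2 - d5*3 + d3 = 62/5
  d9 = d1*4 = 8
  d10 = d9*4 = 32
  d11 = d4*4 = 4
Walk from origin (0, 0):
  seg 1: left by d6 = 7 → (-7, 0)
  seg 2: up by d10 = 32 → (-7, 32)
  seg 3: right by d11 = 4 → (-3, 32)
  seg 4: left by d7 = 31/30 → (-121/30, 32)
  seg 5: left by d5 = 1 → (-151/30, 32)
  seg 6: right by d4 = 1 → (-121/30, 32)
  seg 7: up by d8 = 62/5 → (-121/30, 222/5)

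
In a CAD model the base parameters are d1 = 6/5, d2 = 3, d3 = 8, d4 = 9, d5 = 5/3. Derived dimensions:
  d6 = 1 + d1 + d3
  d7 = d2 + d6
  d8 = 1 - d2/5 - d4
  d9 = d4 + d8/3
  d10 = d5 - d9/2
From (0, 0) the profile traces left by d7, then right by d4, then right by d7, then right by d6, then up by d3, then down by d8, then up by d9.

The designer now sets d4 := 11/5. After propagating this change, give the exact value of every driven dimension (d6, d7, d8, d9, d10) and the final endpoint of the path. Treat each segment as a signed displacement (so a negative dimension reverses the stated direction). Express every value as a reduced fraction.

Apply edit: d4 := 11/5
  d6 = 1 + d1 + d3 = 51/5
  d7 = d2 + d6 = 66/5
  d8 = 1 - d2/5 - d4 = -9/5
  d9 = d4 + d8/3 = 8/5
  d10 = d5 - d9/2 = 13/15
Walk from origin (0, 0):
  seg 1: left by d7 = 66/5 → (-66/5, 0)
  seg 2: right by d4 = 11/5 → (-11, 0)
  seg 3: right by d7 = 66/5 → (11/5, 0)
  seg 4: right by d6 = 51/5 → (62/5, 0)
  seg 5: up by d3 = 8 → (62/5, 8)
  seg 6: down by d8 = -9/5 → (62/5, 49/5)
  seg 7: up by d9 = 8/5 → (62/5, 57/5)

d6 = 51/5
d7 = 66/5
d8 = -9/5
d9 = 8/5
d10 = 13/15
endpoint = (62/5, 57/5)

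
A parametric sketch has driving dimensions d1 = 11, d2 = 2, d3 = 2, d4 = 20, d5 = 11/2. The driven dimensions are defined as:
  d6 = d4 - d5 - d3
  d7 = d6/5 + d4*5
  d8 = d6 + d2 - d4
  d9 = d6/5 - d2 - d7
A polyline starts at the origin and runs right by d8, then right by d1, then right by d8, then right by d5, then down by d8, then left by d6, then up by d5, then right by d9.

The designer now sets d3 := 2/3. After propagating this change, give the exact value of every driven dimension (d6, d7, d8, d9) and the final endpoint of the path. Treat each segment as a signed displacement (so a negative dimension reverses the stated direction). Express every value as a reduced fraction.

Apply edit: d3 := 2/3
  d6 = d4 - d5 - d3 = 83/6
  d7 = d6/5 + d4*5 = 3083/30
  d8 = d6 + d2 - d4 = -25/6
  d9 = d6/5 - d2 - d7 = -102
Walk from origin (0, 0):
  seg 1: right by d8 = -25/6 → (-25/6, 0)
  seg 2: right by d1 = 11 → (41/6, 0)
  seg 3: right by d8 = -25/6 → (8/3, 0)
  seg 4: right by d5 = 11/2 → (49/6, 0)
  seg 5: down by d8 = -25/6 → (49/6, 25/6)
  seg 6: left by d6 = 83/6 → (-17/3, 25/6)
  seg 7: up by d5 = 11/2 → (-17/3, 29/3)
  seg 8: right by d9 = -102 → (-323/3, 29/3)

d6 = 83/6
d7 = 3083/30
d8 = -25/6
d9 = -102
endpoint = (-323/3, 29/3)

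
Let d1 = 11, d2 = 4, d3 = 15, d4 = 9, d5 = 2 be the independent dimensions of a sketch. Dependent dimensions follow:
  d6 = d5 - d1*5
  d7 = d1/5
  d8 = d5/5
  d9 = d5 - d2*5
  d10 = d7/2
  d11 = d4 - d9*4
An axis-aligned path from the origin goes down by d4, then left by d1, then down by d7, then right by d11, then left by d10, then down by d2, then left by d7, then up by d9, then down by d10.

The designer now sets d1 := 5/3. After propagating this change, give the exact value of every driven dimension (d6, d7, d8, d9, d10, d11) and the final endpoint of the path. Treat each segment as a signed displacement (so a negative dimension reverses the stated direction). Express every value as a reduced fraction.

d6 = -19/3
d7 = 1/3
d8 = 2/5
d9 = -18
d10 = 1/6
d11 = 81
endpoint = (473/6, -63/2)

Apply edit: d1 := 5/3
  d6 = d5 - d1*5 = -19/3
  d7 = d1/5 = 1/3
  d8 = d5/5 = 2/5
  d9 = d5 - d2*5 = -18
  d10 = d7/2 = 1/6
  d11 = d4 - d9*4 = 81
Walk from origin (0, 0):
  seg 1: down by d4 = 9 → (0, -9)
  seg 2: left by d1 = 5/3 → (-5/3, -9)
  seg 3: down by d7 = 1/3 → (-5/3, -28/3)
  seg 4: right by d11 = 81 → (238/3, -28/3)
  seg 5: left by d10 = 1/6 → (475/6, -28/3)
  seg 6: down by d2 = 4 → (475/6, -40/3)
  seg 7: left by d7 = 1/3 → (473/6, -40/3)
  seg 8: up by d9 = -18 → (473/6, -94/3)
  seg 9: down by d10 = 1/6 → (473/6, -63/2)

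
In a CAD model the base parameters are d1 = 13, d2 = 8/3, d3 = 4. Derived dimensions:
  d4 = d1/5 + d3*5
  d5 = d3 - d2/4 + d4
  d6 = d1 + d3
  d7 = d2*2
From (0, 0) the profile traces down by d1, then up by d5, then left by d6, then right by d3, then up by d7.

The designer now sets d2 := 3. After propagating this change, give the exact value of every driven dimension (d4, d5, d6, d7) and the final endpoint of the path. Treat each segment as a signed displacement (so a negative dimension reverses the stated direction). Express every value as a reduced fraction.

d4 = 113/5
d5 = 517/20
d6 = 17
d7 = 6
endpoint = (-13, 377/20)

Apply edit: d2 := 3
  d4 = d1/5 + d3*5 = 113/5
  d5 = d3 - d2/4 + d4 = 517/20
  d6 = d1 + d3 = 17
  d7 = d2*2 = 6
Walk from origin (0, 0):
  seg 1: down by d1 = 13 → (0, -13)
  seg 2: up by d5 = 517/20 → (0, 257/20)
  seg 3: left by d6 = 17 → (-17, 257/20)
  seg 4: right by d3 = 4 → (-13, 257/20)
  seg 5: up by d7 = 6 → (-13, 377/20)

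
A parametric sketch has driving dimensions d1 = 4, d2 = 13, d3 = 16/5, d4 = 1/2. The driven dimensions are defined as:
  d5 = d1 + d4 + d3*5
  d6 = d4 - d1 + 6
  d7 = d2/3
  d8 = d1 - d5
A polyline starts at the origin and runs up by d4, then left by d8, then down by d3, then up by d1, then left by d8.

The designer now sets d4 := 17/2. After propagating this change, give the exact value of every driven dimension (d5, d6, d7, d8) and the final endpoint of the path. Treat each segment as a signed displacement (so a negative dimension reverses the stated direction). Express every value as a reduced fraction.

Apply edit: d4 := 17/2
  d5 = d1 + d4 + d3*5 = 57/2
  d6 = d4 - d1 + 6 = 21/2
  d7 = d2/3 = 13/3
  d8 = d1 - d5 = -49/2
Walk from origin (0, 0):
  seg 1: up by d4 = 17/2 → (0, 17/2)
  seg 2: left by d8 = -49/2 → (49/2, 17/2)
  seg 3: down by d3 = 16/5 → (49/2, 53/10)
  seg 4: up by d1 = 4 → (49/2, 93/10)
  seg 5: left by d8 = -49/2 → (49, 93/10)

d5 = 57/2
d6 = 21/2
d7 = 13/3
d8 = -49/2
endpoint = (49, 93/10)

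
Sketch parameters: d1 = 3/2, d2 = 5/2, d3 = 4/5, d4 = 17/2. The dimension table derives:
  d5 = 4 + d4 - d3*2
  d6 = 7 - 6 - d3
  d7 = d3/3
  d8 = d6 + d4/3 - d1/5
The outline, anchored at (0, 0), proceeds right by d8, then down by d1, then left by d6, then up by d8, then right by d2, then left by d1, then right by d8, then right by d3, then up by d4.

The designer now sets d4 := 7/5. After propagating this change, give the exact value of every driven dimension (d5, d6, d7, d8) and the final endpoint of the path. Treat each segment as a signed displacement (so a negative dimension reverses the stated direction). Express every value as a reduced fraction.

d5 = 19/5
d6 = 1/5
d7 = 4/15
d8 = 11/30
endpoint = (7/3, 4/15)

Apply edit: d4 := 7/5
  d5 = 4 + d4 - d3*2 = 19/5
  d6 = 7 - 6 - d3 = 1/5
  d7 = d3/3 = 4/15
  d8 = d6 + d4/3 - d1/5 = 11/30
Walk from origin (0, 0):
  seg 1: right by d8 = 11/30 → (11/30, 0)
  seg 2: down by d1 = 3/2 → (11/30, -3/2)
  seg 3: left by d6 = 1/5 → (1/6, -3/2)
  seg 4: up by d8 = 11/30 → (1/6, -17/15)
  seg 5: right by d2 = 5/2 → (8/3, -17/15)
  seg 6: left by d1 = 3/2 → (7/6, -17/15)
  seg 7: right by d8 = 11/30 → (23/15, -17/15)
  seg 8: right by d3 = 4/5 → (7/3, -17/15)
  seg 9: up by d4 = 7/5 → (7/3, 4/15)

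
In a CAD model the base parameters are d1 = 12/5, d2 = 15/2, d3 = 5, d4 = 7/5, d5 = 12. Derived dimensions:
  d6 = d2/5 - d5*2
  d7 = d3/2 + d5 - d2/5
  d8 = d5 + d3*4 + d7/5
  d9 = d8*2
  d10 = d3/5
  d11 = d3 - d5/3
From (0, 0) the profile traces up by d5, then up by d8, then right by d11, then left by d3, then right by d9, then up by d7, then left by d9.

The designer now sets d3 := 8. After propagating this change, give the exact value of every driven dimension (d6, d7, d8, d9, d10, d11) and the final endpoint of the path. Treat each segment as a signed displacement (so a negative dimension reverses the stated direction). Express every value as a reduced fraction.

d6 = -45/2
d7 = 29/2
d8 = 469/10
d9 = 469/5
d10 = 8/5
d11 = 4
endpoint = (-4, 367/5)

Apply edit: d3 := 8
  d6 = d2/5 - d5*2 = -45/2
  d7 = d3/2 + d5 - d2/5 = 29/2
  d8 = d5 + d3*4 + d7/5 = 469/10
  d9 = d8*2 = 469/5
  d10 = d3/5 = 8/5
  d11 = d3 - d5/3 = 4
Walk from origin (0, 0):
  seg 1: up by d5 = 12 → (0, 12)
  seg 2: up by d8 = 469/10 → (0, 589/10)
  seg 3: right by d11 = 4 → (4, 589/10)
  seg 4: left by d3 = 8 → (-4, 589/10)
  seg 5: right by d9 = 469/5 → (449/5, 589/10)
  seg 6: up by d7 = 29/2 → (449/5, 367/5)
  seg 7: left by d9 = 469/5 → (-4, 367/5)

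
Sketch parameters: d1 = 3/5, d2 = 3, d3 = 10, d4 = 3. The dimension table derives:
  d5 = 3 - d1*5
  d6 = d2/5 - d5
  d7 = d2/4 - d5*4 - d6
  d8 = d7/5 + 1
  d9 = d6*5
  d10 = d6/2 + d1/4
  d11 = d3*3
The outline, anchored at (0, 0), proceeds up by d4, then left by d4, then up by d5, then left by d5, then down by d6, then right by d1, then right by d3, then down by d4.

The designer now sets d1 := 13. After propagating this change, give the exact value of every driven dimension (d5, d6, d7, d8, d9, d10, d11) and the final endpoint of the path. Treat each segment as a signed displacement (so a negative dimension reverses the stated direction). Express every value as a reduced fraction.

d5 = -62
d6 = 313/5
d7 = 3723/20
d8 = 3823/100
d9 = 313
d10 = 691/20
d11 = 30
endpoint = (82, -623/5)

Apply edit: d1 := 13
  d5 = 3 - d1*5 = -62
  d6 = d2/5 - d5 = 313/5
  d7 = d2/4 - d5*4 - d6 = 3723/20
  d8 = d7/5 + 1 = 3823/100
  d9 = d6*5 = 313
  d10 = d6/2 + d1/4 = 691/20
  d11 = d3*3 = 30
Walk from origin (0, 0):
  seg 1: up by d4 = 3 → (0, 3)
  seg 2: left by d4 = 3 → (-3, 3)
  seg 3: up by d5 = -62 → (-3, -59)
  seg 4: left by d5 = -62 → (59, -59)
  seg 5: down by d6 = 313/5 → (59, -608/5)
  seg 6: right by d1 = 13 → (72, -608/5)
  seg 7: right by d3 = 10 → (82, -608/5)
  seg 8: down by d4 = 3 → (82, -623/5)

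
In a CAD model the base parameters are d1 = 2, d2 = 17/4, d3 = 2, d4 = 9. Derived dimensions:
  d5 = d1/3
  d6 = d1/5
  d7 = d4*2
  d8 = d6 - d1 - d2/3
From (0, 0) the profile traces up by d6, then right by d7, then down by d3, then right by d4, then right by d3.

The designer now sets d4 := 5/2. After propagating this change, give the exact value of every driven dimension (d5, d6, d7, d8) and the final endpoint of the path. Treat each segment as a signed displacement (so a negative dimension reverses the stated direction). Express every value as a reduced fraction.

d5 = 2/3
d6 = 2/5
d7 = 5
d8 = -181/60
endpoint = (19/2, -8/5)

Apply edit: d4 := 5/2
  d5 = d1/3 = 2/3
  d6 = d1/5 = 2/5
  d7 = d4*2 = 5
  d8 = d6 - d1 - d2/3 = -181/60
Walk from origin (0, 0):
  seg 1: up by d6 = 2/5 → (0, 2/5)
  seg 2: right by d7 = 5 → (5, 2/5)
  seg 3: down by d3 = 2 → (5, -8/5)
  seg 4: right by d4 = 5/2 → (15/2, -8/5)
  seg 5: right by d3 = 2 → (19/2, -8/5)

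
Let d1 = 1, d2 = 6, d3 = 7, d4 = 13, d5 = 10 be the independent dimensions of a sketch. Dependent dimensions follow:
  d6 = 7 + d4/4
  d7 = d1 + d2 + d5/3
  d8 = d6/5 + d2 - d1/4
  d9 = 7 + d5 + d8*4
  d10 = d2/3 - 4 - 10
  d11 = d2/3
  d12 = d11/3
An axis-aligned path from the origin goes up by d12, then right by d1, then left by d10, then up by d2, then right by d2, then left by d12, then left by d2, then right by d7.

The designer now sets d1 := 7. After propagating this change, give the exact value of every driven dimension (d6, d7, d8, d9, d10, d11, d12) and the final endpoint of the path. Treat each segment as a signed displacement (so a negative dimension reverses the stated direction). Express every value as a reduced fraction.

Apply edit: d1 := 7
  d6 = 7 + d4/4 = 41/4
  d7 = d1 + d2 + d5/3 = 49/3
  d8 = d6/5 + d2 - d1/4 = 63/10
  d9 = 7 + d5 + d8*4 = 211/5
  d10 = d2/3 - 4 - 10 = -12
  d11 = d2/3 = 2
  d12 = d11/3 = 2/3
Walk from origin (0, 0):
  seg 1: up by d12 = 2/3 → (0, 2/3)
  seg 2: right by d1 = 7 → (7, 2/3)
  seg 3: left by d10 = -12 → (19, 2/3)
  seg 4: up by d2 = 6 → (19, 20/3)
  seg 5: right by d2 = 6 → (25, 20/3)
  seg 6: left by d12 = 2/3 → (73/3, 20/3)
  seg 7: left by d2 = 6 → (55/3, 20/3)
  seg 8: right by d7 = 49/3 → (104/3, 20/3)

d6 = 41/4
d7 = 49/3
d8 = 63/10
d9 = 211/5
d10 = -12
d11 = 2
d12 = 2/3
endpoint = (104/3, 20/3)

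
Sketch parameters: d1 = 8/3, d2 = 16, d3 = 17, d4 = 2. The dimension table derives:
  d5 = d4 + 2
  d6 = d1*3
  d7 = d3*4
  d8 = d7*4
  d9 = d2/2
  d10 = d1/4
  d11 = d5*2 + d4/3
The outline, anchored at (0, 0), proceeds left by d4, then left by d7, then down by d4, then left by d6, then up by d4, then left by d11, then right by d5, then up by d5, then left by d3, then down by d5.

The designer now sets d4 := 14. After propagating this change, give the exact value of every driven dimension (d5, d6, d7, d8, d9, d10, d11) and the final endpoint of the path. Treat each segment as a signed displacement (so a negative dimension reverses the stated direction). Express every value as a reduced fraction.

d5 = 16
d6 = 8
d7 = 68
d8 = 272
d9 = 8
d10 = 2/3
d11 = 110/3
endpoint = (-383/3, 0)

Apply edit: d4 := 14
  d5 = d4 + 2 = 16
  d6 = d1*3 = 8
  d7 = d3*4 = 68
  d8 = d7*4 = 272
  d9 = d2/2 = 8
  d10 = d1/4 = 2/3
  d11 = d5*2 + d4/3 = 110/3
Walk from origin (0, 0):
  seg 1: left by d4 = 14 → (-14, 0)
  seg 2: left by d7 = 68 → (-82, 0)
  seg 3: down by d4 = 14 → (-82, -14)
  seg 4: left by d6 = 8 → (-90, -14)
  seg 5: up by d4 = 14 → (-90, 0)
  seg 6: left by d11 = 110/3 → (-380/3, 0)
  seg 7: right by d5 = 16 → (-332/3, 0)
  seg 8: up by d5 = 16 → (-332/3, 16)
  seg 9: left by d3 = 17 → (-383/3, 16)
  seg 10: down by d5 = 16 → (-383/3, 0)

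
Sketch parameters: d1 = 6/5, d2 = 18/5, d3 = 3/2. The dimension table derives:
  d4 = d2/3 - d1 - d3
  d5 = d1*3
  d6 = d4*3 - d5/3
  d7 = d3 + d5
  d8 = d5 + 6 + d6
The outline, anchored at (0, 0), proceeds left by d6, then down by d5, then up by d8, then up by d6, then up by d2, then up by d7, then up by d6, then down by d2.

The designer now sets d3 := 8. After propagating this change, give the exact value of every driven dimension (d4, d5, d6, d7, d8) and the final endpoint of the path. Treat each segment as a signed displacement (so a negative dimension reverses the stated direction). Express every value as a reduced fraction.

Apply edit: d3 := 8
  d4 = d2/3 - d1 - d3 = -8
  d5 = d1*3 = 18/5
  d6 = d4*3 - d5/3 = -126/5
  d7 = d3 + d5 = 58/5
  d8 = d5 + 6 + d6 = -78/5
Walk from origin (0, 0):
  seg 1: left by d6 = -126/5 → (126/5, 0)
  seg 2: down by d5 = 18/5 → (126/5, -18/5)
  seg 3: up by d8 = -78/5 → (126/5, -96/5)
  seg 4: up by d6 = -126/5 → (126/5, -222/5)
  seg 5: up by d2 = 18/5 → (126/5, -204/5)
  seg 6: up by d7 = 58/5 → (126/5, -146/5)
  seg 7: up by d6 = -126/5 → (126/5, -272/5)
  seg 8: down by d2 = 18/5 → (126/5, -58)

d4 = -8
d5 = 18/5
d6 = -126/5
d7 = 58/5
d8 = -78/5
endpoint = (126/5, -58)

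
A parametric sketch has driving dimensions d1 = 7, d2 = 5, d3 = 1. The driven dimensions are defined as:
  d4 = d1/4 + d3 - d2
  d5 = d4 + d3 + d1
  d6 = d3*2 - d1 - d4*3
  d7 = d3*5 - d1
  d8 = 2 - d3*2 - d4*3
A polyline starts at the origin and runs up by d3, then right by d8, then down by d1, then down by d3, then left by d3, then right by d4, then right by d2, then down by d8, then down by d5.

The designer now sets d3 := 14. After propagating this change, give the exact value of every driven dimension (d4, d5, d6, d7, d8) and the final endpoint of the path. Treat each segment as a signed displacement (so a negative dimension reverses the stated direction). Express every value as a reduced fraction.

d4 = 43/4
d5 = 127/4
d6 = -45/4
d7 = 63
d8 = -233/4
endpoint = (-113/2, 39/2)

Apply edit: d3 := 14
  d4 = d1/4 + d3 - d2 = 43/4
  d5 = d4 + d3 + d1 = 127/4
  d6 = d3*2 - d1 - d4*3 = -45/4
  d7 = d3*5 - d1 = 63
  d8 = 2 - d3*2 - d4*3 = -233/4
Walk from origin (0, 0):
  seg 1: up by d3 = 14 → (0, 14)
  seg 2: right by d8 = -233/4 → (-233/4, 14)
  seg 3: down by d1 = 7 → (-233/4, 7)
  seg 4: down by d3 = 14 → (-233/4, -7)
  seg 5: left by d3 = 14 → (-289/4, -7)
  seg 6: right by d4 = 43/4 → (-123/2, -7)
  seg 7: right by d2 = 5 → (-113/2, -7)
  seg 8: down by d8 = -233/4 → (-113/2, 205/4)
  seg 9: down by d5 = 127/4 → (-113/2, 39/2)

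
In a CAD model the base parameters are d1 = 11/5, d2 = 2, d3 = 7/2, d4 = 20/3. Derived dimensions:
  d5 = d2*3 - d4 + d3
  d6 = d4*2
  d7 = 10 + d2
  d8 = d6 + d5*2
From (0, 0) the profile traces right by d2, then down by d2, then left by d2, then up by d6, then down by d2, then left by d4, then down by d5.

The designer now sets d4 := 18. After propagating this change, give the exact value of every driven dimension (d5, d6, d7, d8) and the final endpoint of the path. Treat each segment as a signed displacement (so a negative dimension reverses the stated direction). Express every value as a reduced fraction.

d5 = -17/2
d6 = 36
d7 = 12
d8 = 19
endpoint = (-18, 81/2)

Apply edit: d4 := 18
  d5 = d2*3 - d4 + d3 = -17/2
  d6 = d4*2 = 36
  d7 = 10 + d2 = 12
  d8 = d6 + d5*2 = 19
Walk from origin (0, 0):
  seg 1: right by d2 = 2 → (2, 0)
  seg 2: down by d2 = 2 → (2, -2)
  seg 3: left by d2 = 2 → (0, -2)
  seg 4: up by d6 = 36 → (0, 34)
  seg 5: down by d2 = 2 → (0, 32)
  seg 6: left by d4 = 18 → (-18, 32)
  seg 7: down by d5 = -17/2 → (-18, 81/2)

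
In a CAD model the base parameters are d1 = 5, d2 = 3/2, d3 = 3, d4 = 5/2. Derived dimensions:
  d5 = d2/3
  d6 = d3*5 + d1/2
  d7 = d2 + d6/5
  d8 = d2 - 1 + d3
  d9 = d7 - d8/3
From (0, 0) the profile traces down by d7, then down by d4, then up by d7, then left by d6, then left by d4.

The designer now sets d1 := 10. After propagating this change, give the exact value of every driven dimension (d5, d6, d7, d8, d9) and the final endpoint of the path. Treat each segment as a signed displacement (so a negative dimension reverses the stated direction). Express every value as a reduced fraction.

d5 = 1/2
d6 = 20
d7 = 11/2
d8 = 7/2
d9 = 13/3
endpoint = (-45/2, -5/2)

Apply edit: d1 := 10
  d5 = d2/3 = 1/2
  d6 = d3*5 + d1/2 = 20
  d7 = d2 + d6/5 = 11/2
  d8 = d2 - 1 + d3 = 7/2
  d9 = d7 - d8/3 = 13/3
Walk from origin (0, 0):
  seg 1: down by d7 = 11/2 → (0, -11/2)
  seg 2: down by d4 = 5/2 → (0, -8)
  seg 3: up by d7 = 11/2 → (0, -5/2)
  seg 4: left by d6 = 20 → (-20, -5/2)
  seg 5: left by d4 = 5/2 → (-45/2, -5/2)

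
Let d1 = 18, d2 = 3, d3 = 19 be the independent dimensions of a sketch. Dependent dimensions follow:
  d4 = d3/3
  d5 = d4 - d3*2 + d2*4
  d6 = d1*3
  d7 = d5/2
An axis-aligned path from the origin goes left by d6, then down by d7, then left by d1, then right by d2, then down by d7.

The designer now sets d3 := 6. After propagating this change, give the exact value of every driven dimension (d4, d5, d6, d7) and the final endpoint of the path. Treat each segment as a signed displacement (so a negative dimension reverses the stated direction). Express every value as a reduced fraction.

Apply edit: d3 := 6
  d4 = d3/3 = 2
  d5 = d4 - d3*2 + d2*4 = 2
  d6 = d1*3 = 54
  d7 = d5/2 = 1
Walk from origin (0, 0):
  seg 1: left by d6 = 54 → (-54, 0)
  seg 2: down by d7 = 1 → (-54, -1)
  seg 3: left by d1 = 18 → (-72, -1)
  seg 4: right by d2 = 3 → (-69, -1)
  seg 5: down by d7 = 1 → (-69, -2)

d4 = 2
d5 = 2
d6 = 54
d7 = 1
endpoint = (-69, -2)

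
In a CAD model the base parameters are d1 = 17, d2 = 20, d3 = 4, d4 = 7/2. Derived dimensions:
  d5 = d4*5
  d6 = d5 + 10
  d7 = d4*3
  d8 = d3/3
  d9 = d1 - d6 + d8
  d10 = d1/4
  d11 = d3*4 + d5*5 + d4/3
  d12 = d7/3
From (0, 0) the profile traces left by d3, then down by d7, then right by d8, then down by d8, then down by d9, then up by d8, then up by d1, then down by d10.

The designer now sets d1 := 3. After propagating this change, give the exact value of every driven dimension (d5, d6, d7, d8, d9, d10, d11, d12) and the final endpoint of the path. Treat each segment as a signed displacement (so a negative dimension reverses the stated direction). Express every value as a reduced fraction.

Apply edit: d1 := 3
  d5 = d4*5 = 35/2
  d6 = d5 + 10 = 55/2
  d7 = d4*3 = 21/2
  d8 = d3/3 = 4/3
  d9 = d1 - d6 + d8 = -139/6
  d10 = d1/4 = 3/4
  d11 = d3*4 + d5*5 + d4/3 = 314/3
  d12 = d7/3 = 7/2
Walk from origin (0, 0):
  seg 1: left by d3 = 4 → (-4, 0)
  seg 2: down by d7 = 21/2 → (-4, -21/2)
  seg 3: right by d8 = 4/3 → (-8/3, -21/2)
  seg 4: down by d8 = 4/3 → (-8/3, -71/6)
  seg 5: down by d9 = -139/6 → (-8/3, 34/3)
  seg 6: up by d8 = 4/3 → (-8/3, 38/3)
  seg 7: up by d1 = 3 → (-8/3, 47/3)
  seg 8: down by d10 = 3/4 → (-8/3, 179/12)

d5 = 35/2
d6 = 55/2
d7 = 21/2
d8 = 4/3
d9 = -139/6
d10 = 3/4
d11 = 314/3
d12 = 7/2
endpoint = (-8/3, 179/12)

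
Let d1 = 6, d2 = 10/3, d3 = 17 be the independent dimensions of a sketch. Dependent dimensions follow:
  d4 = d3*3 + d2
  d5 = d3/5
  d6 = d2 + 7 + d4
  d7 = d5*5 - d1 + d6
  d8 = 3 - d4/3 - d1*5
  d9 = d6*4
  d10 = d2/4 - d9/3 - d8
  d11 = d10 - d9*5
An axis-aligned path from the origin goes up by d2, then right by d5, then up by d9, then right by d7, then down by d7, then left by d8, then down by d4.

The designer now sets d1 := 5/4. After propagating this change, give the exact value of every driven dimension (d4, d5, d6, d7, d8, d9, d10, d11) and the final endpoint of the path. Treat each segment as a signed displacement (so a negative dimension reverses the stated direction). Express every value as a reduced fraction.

d4 = 163/3
d5 = 17/5
d6 = 194/3
d7 = 965/12
d8 = -769/36
d9 = 776/3
d10 = -2305/36
d11 = -48865/36
endpoint = (4733/45, 509/4)

Apply edit: d1 := 5/4
  d4 = d3*3 + d2 = 163/3
  d5 = d3/5 = 17/5
  d6 = d2 + 7 + d4 = 194/3
  d7 = d5*5 - d1 + d6 = 965/12
  d8 = 3 - d4/3 - d1*5 = -769/36
  d9 = d6*4 = 776/3
  d10 = d2/4 - d9/3 - d8 = -2305/36
  d11 = d10 - d9*5 = -48865/36
Walk from origin (0, 0):
  seg 1: up by d2 = 10/3 → (0, 10/3)
  seg 2: right by d5 = 17/5 → (17/5, 10/3)
  seg 3: up by d9 = 776/3 → (17/5, 262)
  seg 4: right by d7 = 965/12 → (5029/60, 262)
  seg 5: down by d7 = 965/12 → (5029/60, 2179/12)
  seg 6: left by d8 = -769/36 → (4733/45, 2179/12)
  seg 7: down by d4 = 163/3 → (4733/45, 509/4)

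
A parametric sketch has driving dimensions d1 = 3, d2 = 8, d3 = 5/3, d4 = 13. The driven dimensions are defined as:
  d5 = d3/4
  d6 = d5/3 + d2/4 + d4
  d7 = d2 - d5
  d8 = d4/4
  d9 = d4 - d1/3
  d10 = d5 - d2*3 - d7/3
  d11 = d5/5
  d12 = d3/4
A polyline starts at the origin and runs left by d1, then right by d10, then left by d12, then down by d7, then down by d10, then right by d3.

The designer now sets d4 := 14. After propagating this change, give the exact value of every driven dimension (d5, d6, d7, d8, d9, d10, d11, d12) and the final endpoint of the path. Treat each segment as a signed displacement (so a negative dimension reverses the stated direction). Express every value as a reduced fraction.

d5 = 5/12
d6 = 581/36
d7 = 91/12
d8 = 7/2
d9 = 13
d10 = -235/9
d11 = 1/12
d12 = 5/12
endpoint = (-1003/36, 667/36)

Apply edit: d4 := 14
  d5 = d3/4 = 5/12
  d6 = d5/3 + d2/4 + d4 = 581/36
  d7 = d2 - d5 = 91/12
  d8 = d4/4 = 7/2
  d9 = d4 - d1/3 = 13
  d10 = d5 - d2*3 - d7/3 = -235/9
  d11 = d5/5 = 1/12
  d12 = d3/4 = 5/12
Walk from origin (0, 0):
  seg 1: left by d1 = 3 → (-3, 0)
  seg 2: right by d10 = -235/9 → (-262/9, 0)
  seg 3: left by d12 = 5/12 → (-1063/36, 0)
  seg 4: down by d7 = 91/12 → (-1063/36, -91/12)
  seg 5: down by d10 = -235/9 → (-1063/36, 667/36)
  seg 6: right by d3 = 5/3 → (-1003/36, 667/36)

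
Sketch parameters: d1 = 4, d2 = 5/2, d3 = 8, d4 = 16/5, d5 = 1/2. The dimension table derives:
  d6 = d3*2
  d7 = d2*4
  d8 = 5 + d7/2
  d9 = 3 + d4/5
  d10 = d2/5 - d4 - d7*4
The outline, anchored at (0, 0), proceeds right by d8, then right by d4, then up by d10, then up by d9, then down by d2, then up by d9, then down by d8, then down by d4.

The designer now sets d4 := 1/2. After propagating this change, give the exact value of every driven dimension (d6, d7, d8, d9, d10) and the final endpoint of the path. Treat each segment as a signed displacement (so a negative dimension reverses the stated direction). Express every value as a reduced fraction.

Apply edit: d4 := 1/2
  d6 = d3*2 = 16
  d7 = d2*4 = 10
  d8 = 5 + d7/2 = 10
  d9 = 3 + d4/5 = 31/10
  d10 = d2/5 - d4 - d7*4 = -40
Walk from origin (0, 0):
  seg 1: right by d8 = 10 → (10, 0)
  seg 2: right by d4 = 1/2 → (21/2, 0)
  seg 3: up by d10 = -40 → (21/2, -40)
  seg 4: up by d9 = 31/10 → (21/2, -369/10)
  seg 5: down by d2 = 5/2 → (21/2, -197/5)
  seg 6: up by d9 = 31/10 → (21/2, -363/10)
  seg 7: down by d8 = 10 → (21/2, -463/10)
  seg 8: down by d4 = 1/2 → (21/2, -234/5)

d6 = 16
d7 = 10
d8 = 10
d9 = 31/10
d10 = -40
endpoint = (21/2, -234/5)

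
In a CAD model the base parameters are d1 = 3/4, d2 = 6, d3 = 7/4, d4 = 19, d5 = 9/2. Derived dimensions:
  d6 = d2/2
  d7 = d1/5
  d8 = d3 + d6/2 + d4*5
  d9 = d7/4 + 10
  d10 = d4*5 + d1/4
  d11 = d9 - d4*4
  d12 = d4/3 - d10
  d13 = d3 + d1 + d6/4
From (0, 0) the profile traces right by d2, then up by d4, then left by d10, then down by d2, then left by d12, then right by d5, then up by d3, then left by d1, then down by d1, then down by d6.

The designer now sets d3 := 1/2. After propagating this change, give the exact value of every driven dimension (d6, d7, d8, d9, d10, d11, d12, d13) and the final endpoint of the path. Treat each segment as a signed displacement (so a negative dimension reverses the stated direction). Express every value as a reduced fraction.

d6 = 3
d7 = 3/20
d8 = 97
d9 = 803/80
d10 = 1523/16
d11 = -5277/80
d12 = -4265/48
d13 = 2
endpoint = (41/12, 39/4)

Apply edit: d3 := 1/2
  d6 = d2/2 = 3
  d7 = d1/5 = 3/20
  d8 = d3 + d6/2 + d4*5 = 97
  d9 = d7/4 + 10 = 803/80
  d10 = d4*5 + d1/4 = 1523/16
  d11 = d9 - d4*4 = -5277/80
  d12 = d4/3 - d10 = -4265/48
  d13 = d3 + d1 + d6/4 = 2
Walk from origin (0, 0):
  seg 1: right by d2 = 6 → (6, 0)
  seg 2: up by d4 = 19 → (6, 19)
  seg 3: left by d10 = 1523/16 → (-1427/16, 19)
  seg 4: down by d2 = 6 → (-1427/16, 13)
  seg 5: left by d12 = -4265/48 → (-1/3, 13)
  seg 6: right by d5 = 9/2 → (25/6, 13)
  seg 7: up by d3 = 1/2 → (25/6, 27/2)
  seg 8: left by d1 = 3/4 → (41/12, 27/2)
  seg 9: down by d1 = 3/4 → (41/12, 51/4)
  seg 10: down by d6 = 3 → (41/12, 39/4)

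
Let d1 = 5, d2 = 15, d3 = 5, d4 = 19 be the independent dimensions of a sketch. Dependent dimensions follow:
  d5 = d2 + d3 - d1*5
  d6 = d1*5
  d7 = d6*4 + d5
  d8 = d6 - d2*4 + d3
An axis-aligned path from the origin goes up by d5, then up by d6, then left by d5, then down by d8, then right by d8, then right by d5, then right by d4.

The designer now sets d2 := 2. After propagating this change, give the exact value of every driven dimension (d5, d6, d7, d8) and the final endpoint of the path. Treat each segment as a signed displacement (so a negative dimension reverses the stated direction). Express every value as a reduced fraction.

d5 = -18
d6 = 25
d7 = 82
d8 = 22
endpoint = (41, -15)

Apply edit: d2 := 2
  d5 = d2 + d3 - d1*5 = -18
  d6 = d1*5 = 25
  d7 = d6*4 + d5 = 82
  d8 = d6 - d2*4 + d3 = 22
Walk from origin (0, 0):
  seg 1: up by d5 = -18 → (0, -18)
  seg 2: up by d6 = 25 → (0, 7)
  seg 3: left by d5 = -18 → (18, 7)
  seg 4: down by d8 = 22 → (18, -15)
  seg 5: right by d8 = 22 → (40, -15)
  seg 6: right by d5 = -18 → (22, -15)
  seg 7: right by d4 = 19 → (41, -15)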